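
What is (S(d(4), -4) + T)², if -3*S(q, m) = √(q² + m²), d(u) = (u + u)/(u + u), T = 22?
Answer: (66 - √17)²/9 ≈ 425.42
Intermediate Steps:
d(u) = 1 (d(u) = (2*u)/((2*u)) = (2*u)*(1/(2*u)) = 1)
S(q, m) = -√(m² + q²)/3 (S(q, m) = -√(q² + m²)/3 = -√(m² + q²)/3)
(S(d(4), -4) + T)² = (-√((-4)² + 1²)/3 + 22)² = (-√(16 + 1)/3 + 22)² = (-√17/3 + 22)² = (22 - √17/3)²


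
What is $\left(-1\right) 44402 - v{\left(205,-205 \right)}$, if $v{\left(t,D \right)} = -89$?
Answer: $-44313$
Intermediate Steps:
$\left(-1\right) 44402 - v{\left(205,-205 \right)} = \left(-1\right) 44402 - -89 = -44402 + 89 = -44313$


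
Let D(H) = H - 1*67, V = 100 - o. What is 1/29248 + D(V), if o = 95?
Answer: -1813375/29248 ≈ -62.000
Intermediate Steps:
V = 5 (V = 100 - 1*95 = 100 - 95 = 5)
D(H) = -67 + H (D(H) = H - 67 = -67 + H)
1/29248 + D(V) = 1/29248 + (-67 + 5) = 1/29248 - 62 = -1813375/29248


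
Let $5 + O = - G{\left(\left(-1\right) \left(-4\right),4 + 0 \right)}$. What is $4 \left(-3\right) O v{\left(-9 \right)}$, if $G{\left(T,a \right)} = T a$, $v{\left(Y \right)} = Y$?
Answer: $-2268$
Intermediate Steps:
$O = -21$ ($O = -5 - \left(-1\right) \left(-4\right) \left(4 + 0\right) = -5 - 4 \cdot 4 = -5 - 16 = -21$)
$4 \left(-3\right) O v{\left(-9 \right)} = 4 \left(-3\right) \left(-21\right) \left(-9\right) = \left(-12\right) \left(-21\right) \left(-9\right) = 252 \left(-9\right) = -2268$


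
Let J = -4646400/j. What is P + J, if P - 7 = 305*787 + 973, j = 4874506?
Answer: 587412208595/2437253 ≈ 2.4101e+5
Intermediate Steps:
P = 241015 (P = 7 + (305*787 + 973) = 7 + (240035 + 973) = 7 + 241008 = 241015)
J = -2323200/2437253 (J = -4646400/4874506 = -4646400*1/4874506 = -2323200/2437253 ≈ -0.95320)
P + J = 241015 - 2323200/2437253 = 587412208595/2437253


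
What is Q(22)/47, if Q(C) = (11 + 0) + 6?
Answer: 17/47 ≈ 0.36170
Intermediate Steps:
Q(C) = 17 (Q(C) = 11 + 6 = 17)
Q(22)/47 = 17/47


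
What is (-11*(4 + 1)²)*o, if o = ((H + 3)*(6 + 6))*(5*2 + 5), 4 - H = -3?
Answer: -495000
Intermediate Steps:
H = 7 (H = 4 - 1*(-3) = 4 + 3 = 7)
o = 1800 (o = ((7 + 3)*(6 + 6))*(5*2 + 5) = (10*12)*(10 + 5) = 120*15 = 1800)
(-11*(4 + 1)²)*o = -11*(4 + 1)²*1800 = -11*5²*1800 = -11*25*1800 = -275*1800 = -495000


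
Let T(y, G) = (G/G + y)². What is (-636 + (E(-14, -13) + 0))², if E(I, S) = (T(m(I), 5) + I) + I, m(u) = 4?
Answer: 408321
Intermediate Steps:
T(y, G) = (1 + y)²
E(I, S) = 25 + 2*I (E(I, S) = ((1 + 4)² + I) + I = (5² + I) + I = (25 + I) + I = 25 + 2*I)
(-636 + (E(-14, -13) + 0))² = (-636 + ((25 + 2*(-14)) + 0))² = (-636 + ((25 - 28) + 0))² = (-636 + (-3 + 0))² = (-636 - 3)² = (-639)² = 408321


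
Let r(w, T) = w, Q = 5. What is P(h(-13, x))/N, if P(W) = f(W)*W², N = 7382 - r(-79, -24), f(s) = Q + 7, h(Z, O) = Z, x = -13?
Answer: 676/2487 ≈ 0.27181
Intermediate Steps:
f(s) = 12 (f(s) = 5 + 7 = 12)
N = 7461 (N = 7382 - 1*(-79) = 7382 + 79 = 7461)
P(W) = 12*W²
P(h(-13, x))/N = (12*(-13)²)/7461 = (12*169)*(1/7461) = 2028*(1/7461) = 676/2487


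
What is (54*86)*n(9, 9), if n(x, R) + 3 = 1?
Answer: -9288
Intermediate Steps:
n(x, R) = -2 (n(x, R) = -3 + 1 = -2)
(54*86)*n(9, 9) = (54*86)*(-2) = 4644*(-2) = -9288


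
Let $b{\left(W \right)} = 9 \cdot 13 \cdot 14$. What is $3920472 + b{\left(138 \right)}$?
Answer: $3922110$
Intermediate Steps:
$b{\left(W \right)} = 1638$ ($b{\left(W \right)} = 117 \cdot 14 = 1638$)
$3920472 + b{\left(138 \right)} = 3920472 + 1638 = 3922110$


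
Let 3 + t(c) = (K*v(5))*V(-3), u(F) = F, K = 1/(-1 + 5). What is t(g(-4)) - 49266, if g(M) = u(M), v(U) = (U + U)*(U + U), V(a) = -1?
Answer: -49294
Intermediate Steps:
K = 1/4 ≈ 0.25000
v(U) = 4*U**2 (v(U) = (2*U)*(2*U) = 4*U**2)
g(M) = M
t(c) = -28 (t(c) = -3 + ((4*5**2)/4)*(-1) = -3 + ((4*25)/4)*(-1) = -3 + ((1/4)*100)*(-1) = -3 + 25*(-1) = -3 - 25 = -28)
t(g(-4)) - 49266 = -28 - 49266 = -49294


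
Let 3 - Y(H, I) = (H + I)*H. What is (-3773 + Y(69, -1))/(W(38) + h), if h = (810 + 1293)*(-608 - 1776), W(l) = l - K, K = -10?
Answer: 4231/2506752 ≈ 0.0016878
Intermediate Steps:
W(l) = 10 + l (W(l) = l - 1*(-10) = l + 10 = 10 + l)
Y(H, I) = 3 - H*(H + I) (Y(H, I) = 3 - (H + I)*H = 3 - H*(H + I))
h = -5013552 (h = 2103*(-2384) = -5013552)
(-3773 + Y(69, -1))/(W(38) + h) = (-3773 + (3 - 1*69² - 1*69*(-1)))/((10 + 38) - 5013552) = (-3773 + (3 - 1*4761 + 69))/(48 - 5013552) = (-3773 + (3 - 4761 + 69))/(-5013504) = (-3773 - 4689)*(-1/5013504) = -8462*(-1/5013504) = 4231/2506752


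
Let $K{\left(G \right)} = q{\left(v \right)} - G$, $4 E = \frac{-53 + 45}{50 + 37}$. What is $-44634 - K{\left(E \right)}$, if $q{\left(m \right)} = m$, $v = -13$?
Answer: $- \frac{3882029}{87} \approx -44621.0$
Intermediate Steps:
$E = - \frac{2}{87}$ ($E = \frac{\left(-53 + 45\right) \frac{1}{50 + 37}}{4} = \frac{\left(-8\right) \frac{1}{87}}{4} = \frac{1}{4} \left(- \frac{8}{87}\right) = - \frac{2}{87} \approx -0.022988$)
$K{\left(G \right)} = -13 - G$
$-44634 - K{\left(E \right)} = -44634 - \left(-13 - - \frac{2}{87}\right) = -44634 - \left(-13 + \frac{2}{87}\right) = -44634 - - \frac{1129}{87} = -44634 + \frac{1129}{87} = - \frac{3882029}{87}$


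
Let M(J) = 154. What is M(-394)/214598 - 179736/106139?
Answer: -19277320361/11388608561 ≈ -1.6927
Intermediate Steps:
M(-394)/214598 - 179736/106139 = 154/214598 - 179736/106139 = 154*(1/214598) - 179736*1/106139 = 77/107299 - 179736/106139 = -19277320361/11388608561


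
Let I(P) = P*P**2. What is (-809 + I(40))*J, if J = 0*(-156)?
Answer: 0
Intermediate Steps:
I(P) = P**3
J = 0
(-809 + I(40))*J = (-809 + 40**3)*0 = (-809 + 64000)*0 = 63191*0 = 0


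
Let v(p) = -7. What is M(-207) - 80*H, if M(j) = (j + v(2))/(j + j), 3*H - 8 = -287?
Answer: 1540187/207 ≈ 7440.5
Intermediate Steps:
H = -93 (H = 8/3 + (1/3)*(-287) = 8/3 - 287/3 = -93)
M(j) = (-7 + j)/(2*j) (M(j) = (j - 7)/(j + j) = (-7 + j)/((2*j)) = (-7 + j)*(1/(2*j)) = (-7 + j)/(2*j))
M(-207) - 80*H = (1/2)*(-7 - 207)/(-207) - 80*(-93) = (1/2)*(-1/207)*(-214) + 7440 = 107/207 + 7440 = 1540187/207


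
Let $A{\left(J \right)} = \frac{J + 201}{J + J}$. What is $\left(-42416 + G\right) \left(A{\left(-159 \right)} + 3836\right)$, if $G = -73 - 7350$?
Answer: $- \frac{10132318539}{53} \approx -1.9118 \cdot 10^{8}$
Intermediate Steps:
$G = -7423$ ($G = -73 - 7350 = -7423$)
$A{\left(J \right)} = \frac{201 + J}{2 J}$
$\left(-42416 + G\right) \left(A{\left(-159 \right)} + 3836\right) = \left(-42416 - 7423\right) \left(\frac{201 - 159}{2 \left(-159\right)} + 3836\right) = - 49839 \left(\frac{1}{2} \left(- \frac{1}{159}\right) 42 + 3836\right) = - 49839 \left(- \frac{7}{53} + 3836\right) = \left(-49839\right) \frac{203301}{53} = - \frac{10132318539}{53}$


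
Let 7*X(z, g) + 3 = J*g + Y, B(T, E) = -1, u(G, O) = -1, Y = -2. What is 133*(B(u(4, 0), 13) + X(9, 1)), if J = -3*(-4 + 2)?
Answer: -114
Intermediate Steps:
J = 6 (J = -3*(-2) = 6)
X(z, g) = -5/7 + 6*g/7 (X(z, g) = -3/7 + (6*g - 2)/7 = -3/7 + (-2 + 6*g)/7 = -3/7 + (-2/7 + 6*g/7) = -5/7 + 6*g/7)
133*(B(u(4, 0), 13) + X(9, 1)) = 133*(-1 + (-5/7 + (6/7)*1)) = 133*(-1 + (-5/7 + 6/7)) = 133*(-1 + ⅐) = 133*(-6/7) = -114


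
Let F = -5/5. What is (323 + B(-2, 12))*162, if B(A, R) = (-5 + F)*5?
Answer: 47466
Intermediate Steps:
F = -1 (F = -5*⅕ = -1)
B(A, R) = -30 (B(A, R) = (-5 - 1)*5 = -6*5 = -30)
(323 + B(-2, 12))*162 = (323 - 30)*162 = 293*162 = 47466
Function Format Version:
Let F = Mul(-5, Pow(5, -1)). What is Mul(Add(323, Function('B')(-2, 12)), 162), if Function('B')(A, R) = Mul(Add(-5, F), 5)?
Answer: 47466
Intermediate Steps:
F = -1 (F = Mul(-5, Rational(1, 5)) = -1)
Function('B')(A, R) = -30 (Function('B')(A, R) = Mul(Add(-5, -1), 5) = Mul(-6, 5) = -30)
Mul(Add(323, Function('B')(-2, 12)), 162) = Mul(Add(323, -30), 162) = Mul(293, 162) = 47466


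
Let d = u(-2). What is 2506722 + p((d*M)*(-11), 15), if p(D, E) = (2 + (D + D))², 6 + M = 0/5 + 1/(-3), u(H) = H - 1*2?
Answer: 25336054/9 ≈ 2.8151e+6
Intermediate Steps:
u(H) = -2 + H (u(H) = H - 2 = -2 + H)
d = -4 (d = -2 - 2 = -4)
M = -19/3 (M = -6 + (0/5 + 1/(-3)) = -6 + (0*(⅕) + 1*(-⅓)) = -6 + (0 - ⅓) = -6 - ⅓ = -19/3 ≈ -6.3333)
p(D, E) = (2 + 2*D)²
2506722 + p((d*M)*(-11), 15) = 2506722 + 4*(1 - 4*(-19/3)*(-11))² = 2506722 + 4*(1 + (76/3)*(-11))² = 2506722 + 4*(1 - 836/3)² = 2506722 + 4*(-833/3)² = 2506722 + 4*(693889/9) = 2506722 + 2775556/9 = 25336054/9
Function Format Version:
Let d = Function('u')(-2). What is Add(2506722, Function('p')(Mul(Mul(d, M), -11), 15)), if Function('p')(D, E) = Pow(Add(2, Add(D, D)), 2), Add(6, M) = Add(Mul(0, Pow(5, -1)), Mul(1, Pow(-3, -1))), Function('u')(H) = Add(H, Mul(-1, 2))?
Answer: Rational(25336054, 9) ≈ 2.8151e+6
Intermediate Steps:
Function('u')(H) = Add(-2, H) (Function('u')(H) = Add(H, -2) = Add(-2, H))
d = -4 (d = Add(-2, -2) = -4)
M = Rational(-19, 3) (M = Add(-6, Add(Mul(0, Pow(5, -1)), Mul(1, Pow(-3, -1)))) = Add(-6, Add(Mul(0, Rational(1, 5)), Mul(1, Rational(-1, 3)))) = Add(-6, Add(0, Rational(-1, 3))) = Add(-6, Rational(-1, 3)) = Rational(-19, 3) ≈ -6.3333)
Function('p')(D, E) = Pow(Add(2, Mul(2, D)), 2)
Add(2506722, Function('p')(Mul(Mul(d, M), -11), 15)) = Add(2506722, Mul(4, Pow(Add(1, Mul(Mul(-4, Rational(-19, 3)), -11)), 2))) = Add(2506722, Mul(4, Pow(Add(1, Mul(Rational(76, 3), -11)), 2))) = Add(2506722, Mul(4, Pow(Add(1, Rational(-836, 3)), 2))) = Add(2506722, Mul(4, Pow(Rational(-833, 3), 2))) = Add(2506722, Mul(4, Rational(693889, 9))) = Add(2506722, Rational(2775556, 9)) = Rational(25336054, 9)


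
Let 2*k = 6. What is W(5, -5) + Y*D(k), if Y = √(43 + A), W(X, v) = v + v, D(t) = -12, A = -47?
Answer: -10 - 24*I ≈ -10.0 - 24.0*I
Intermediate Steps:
k = 3 (k = (½)*6 = 3)
W(X, v) = 2*v
Y = 2*I (Y = √(43 - 47) = √(-4) = 2*I ≈ 2.0*I)
W(5, -5) + Y*D(k) = 2*(-5) + (2*I)*(-12) = -10 - 24*I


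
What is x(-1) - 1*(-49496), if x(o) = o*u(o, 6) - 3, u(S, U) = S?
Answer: 49494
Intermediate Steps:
x(o) = -3 + o² (x(o) = o*o - 3 = o² - 3 = -3 + o²)
x(-1) - 1*(-49496) = (-3 + (-1)²) - 1*(-49496) = (-3 + 1) + 49496 = -2 + 49496 = 49494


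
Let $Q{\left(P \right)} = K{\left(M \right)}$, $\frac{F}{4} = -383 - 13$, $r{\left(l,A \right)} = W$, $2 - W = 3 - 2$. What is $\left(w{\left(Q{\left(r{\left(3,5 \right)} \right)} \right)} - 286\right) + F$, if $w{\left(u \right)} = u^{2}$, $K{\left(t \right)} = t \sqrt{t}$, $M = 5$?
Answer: $-1745$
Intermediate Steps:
$W = 1$ ($W = 2 - \left(3 - 2\right) = 2 - 1 = 1$)
$r{\left(l,A \right)} = 1$
$F = -1584$ ($F = 4 \left(-383 - 13\right) = 4 \left(-396\right) = -1584$)
$K{\left(t \right)} = t^{\frac{3}{2}}$
$Q{\left(P \right)} = 5 \sqrt{5}$ ($Q{\left(P \right)} = 5^{\frac{3}{2}} = 5 \sqrt{5}$)
$\left(w{\left(Q{\left(r{\left(3,5 \right)} \right)} \right)} - 286\right) + F = \left(\left(5 \sqrt{5}\right)^{2} - 286\right) - 1584 = \left(125 - 286\right) - 1584 = -161 - 1584 = -1745$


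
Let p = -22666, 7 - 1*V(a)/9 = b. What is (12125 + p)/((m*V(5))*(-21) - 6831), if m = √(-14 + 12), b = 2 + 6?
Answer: 2666873/1730889 + 73787*I*√2/1730889 ≈ 1.5408 + 0.060287*I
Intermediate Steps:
b = 8
V(a) = -9 (V(a) = 63 - 9*8 = 63 - 72 = -9)
m = I*√2 (m = √(-2) = I*√2 ≈ 1.4142*I)
(12125 + p)/((m*V(5))*(-21) - 6831) = (12125 - 22666)/(((I*√2)*(-9))*(-21) - 6831) = -10541/(-9*I*√2*(-21) - 6831) = -10541/(189*I*√2 - 6831) = -10541/(-6831 + 189*I*√2)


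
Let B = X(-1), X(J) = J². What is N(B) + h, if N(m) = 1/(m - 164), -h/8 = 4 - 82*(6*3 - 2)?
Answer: 1705631/163 ≈ 10464.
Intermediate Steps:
B = 1 (B = (-1)² = 1)
h = 10464 (h = -8*(4 - 82*(6*3 - 2)) = -8*(4 - 82*(18 - 2)) = -8*(4 - 82*16) = -8*(4 - 1312) = -8*(-1308) = 10464)
N(m) = 1/(-164 + m)
N(B) + h = 1/(-164 + 1) + 10464 = 1/(-163) + 10464 = -1/163 + 10464 = 1705631/163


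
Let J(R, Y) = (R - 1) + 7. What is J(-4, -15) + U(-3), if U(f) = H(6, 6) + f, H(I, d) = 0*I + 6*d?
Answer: 35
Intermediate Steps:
H(I, d) = 6*d (H(I, d) = 0 + 6*d = 6*d)
J(R, Y) = 6 + R (J(R, Y) = (-1 + R) + 7 = 6 + R)
U(f) = 36 + f (U(f) = 6*6 + f = 36 + f)
J(-4, -15) + U(-3) = (6 - 4) + (36 - 3) = 2 + 33 = 35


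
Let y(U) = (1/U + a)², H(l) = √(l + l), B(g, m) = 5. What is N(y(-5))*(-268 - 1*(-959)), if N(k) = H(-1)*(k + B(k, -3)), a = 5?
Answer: 484391*I*√2/25 ≈ 27401.0*I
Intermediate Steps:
H(l) = √2*√l (H(l) = √(2*l) = √2*√l)
y(U) = (5 + 1/U)² (y(U) = (1/U + 5)² = (5 + 1/U)²)
N(k) = I*√2*(5 + k) (N(k) = (√2*√(-1))*(k + 5) = (√2*I)*(5 + k) = (I*√2)*(5 + k) = I*√2*(5 + k))
N(y(-5))*(-268 - 1*(-959)) = (I*√2*(5 + (1 + 5*(-5))²/(-5)²))*(-268 - 1*(-959)) = (I*√2*(5 + (1 - 25)²/25))*(-268 + 959) = (I*√2*(5 + (1/25)*(-24)²))*691 = (I*√2*(5 + (1/25)*576))*691 = (I*√2*(5 + 576/25))*691 = (I*√2*(701/25))*691 = (701*I*√2/25)*691 = 484391*I*√2/25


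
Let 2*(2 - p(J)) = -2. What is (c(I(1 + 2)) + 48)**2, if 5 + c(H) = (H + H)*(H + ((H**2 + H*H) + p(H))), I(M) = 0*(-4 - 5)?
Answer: 1849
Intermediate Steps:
p(J) = 3 (p(J) = 2 - 1/2*(-2) = 2 + 1 = 3)
I(M) = 0 (I(M) = 0*(-9) = 0)
c(H) = -5 + 2*H*(3 + H + 2*H**2) (c(H) = -5 + (H + H)*(H + ((H**2 + H*H) + 3)) = -5 + (2*H)*(H + ((H**2 + H**2) + 3)) = -5 + (2*H)*(H + (2*H**2 + 3)) = -5 + (2*H)*(H + (3 + 2*H**2)) = -5 + (2*H)*(3 + H + 2*H**2) = -5 + 2*H*(3 + H + 2*H**2))
(c(I(1 + 2)) + 48)**2 = ((-5 + 2*0**2 + 4*0**3 + 6*0) + 48)**2 = ((-5 + 2*0 + 4*0 + 0) + 48)**2 = ((-5 + 0 + 0 + 0) + 48)**2 = (-5 + 48)**2 = 43**2 = 1849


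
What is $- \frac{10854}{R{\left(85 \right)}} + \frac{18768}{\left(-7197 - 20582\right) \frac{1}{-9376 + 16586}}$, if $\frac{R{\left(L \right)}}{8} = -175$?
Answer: $- \frac{94571339367}{19445300} \approx -4863.5$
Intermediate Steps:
$R{\left(L \right)} = -1400$ ($R{\left(L \right)} = 8 \left(-175\right) = -1400$)
$- \frac{10854}{R{\left(85 \right)}} + \frac{18768}{\left(-7197 - 20582\right) \frac{1}{-9376 + 16586}} = - \frac{10854}{-1400} + \frac{18768}{\left(-7197 - 20582\right) \frac{1}{-9376 + 16586}} = \left(-10854\right) \left(- \frac{1}{1400}\right) + \frac{18768}{\left(-27779\right) \frac{1}{7210}} = \frac{5427}{700} + \frac{18768}{\left(-27779\right) \frac{1}{7210}} = \frac{5427}{700} + \frac{18768}{- \frac{27779}{7210}} = \frac{5427}{700} + 18768 \left(- \frac{7210}{27779}\right) = \frac{5427}{700} - \frac{135317280}{27779} = - \frac{94571339367}{19445300}$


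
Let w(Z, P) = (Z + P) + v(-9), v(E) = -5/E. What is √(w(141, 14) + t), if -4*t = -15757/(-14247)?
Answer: √1556448341/3166 ≈ 12.461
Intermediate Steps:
w(Z, P) = 5/9 + P + Z (w(Z, P) = (Z + P) - 5/(-9) = (P + Z) - 5*(-⅑) = (P + Z) + 5/9 = 5/9 + P + Z)
t = -15757/56988 (t = -(-15757)/(4*(-14247)) = -(-15757)*(-1)/(4*14247) = -¼*15757/14247 = -15757/56988 ≈ -0.27650)
√(w(141, 14) + t) = √((5/9 + 14 + 141) - 15757/56988) = √(1400/9 - 15757/56988) = √(983227/6332) = √1556448341/3166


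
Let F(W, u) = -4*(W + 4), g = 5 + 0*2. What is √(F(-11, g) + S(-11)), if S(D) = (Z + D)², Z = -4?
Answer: √253 ≈ 15.906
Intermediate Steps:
g = 5 (g = 5 + 0 = 5)
S(D) = (-4 + D)²
F(W, u) = -16 - 4*W (F(W, u) = -4*(4 + W) = -16 - 4*W)
√(F(-11, g) + S(-11)) = √((-16 - 4*(-11)) + (-4 - 11)²) = √((-16 + 44) + (-15)²) = √(28 + 225) = √253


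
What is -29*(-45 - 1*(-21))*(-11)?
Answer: -7656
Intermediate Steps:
-29*(-45 - 1*(-21))*(-11) = -29*(-45 + 21)*(-11) = -29*(-24)*(-11) = 696*(-11) = -7656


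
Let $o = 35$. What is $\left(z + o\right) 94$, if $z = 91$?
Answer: $11844$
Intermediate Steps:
$\left(z + o\right) 94 = \left(91 + 35\right) 94 = 126 \cdot 94 = 11844$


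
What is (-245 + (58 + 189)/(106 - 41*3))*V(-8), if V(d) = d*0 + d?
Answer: 35296/17 ≈ 2076.2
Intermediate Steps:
V(d) = d (V(d) = 0 + d = d)
(-245 + (58 + 189)/(106 - 41*3))*V(-8) = (-245 + (58 + 189)/(106 - 41*3))*(-8) = (-245 + 247/(106 - 123))*(-8) = (-245 + 247/(-17))*(-8) = (-245 + 247*(-1/17))*(-8) = (-245 - 247/17)*(-8) = -4412/17*(-8) = 35296/17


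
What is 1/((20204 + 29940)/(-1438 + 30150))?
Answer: 3589/6268 ≈ 0.57259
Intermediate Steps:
1/((20204 + 29940)/(-1438 + 30150)) = 1/(50144/28712) = 1/(50144*(1/28712)) = 1/(6268/3589) = 3589/6268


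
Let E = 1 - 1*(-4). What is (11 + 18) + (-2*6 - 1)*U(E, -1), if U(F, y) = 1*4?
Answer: -23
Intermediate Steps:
E = 5 (E = 1 + 4 = 5)
U(F, y) = 4
(11 + 18) + (-2*6 - 1)*U(E, -1) = (11 + 18) + (-2*6 - 1)*4 = 29 + (-12 - 1)*4 = 29 - 13*4 = 29 - 52 = -23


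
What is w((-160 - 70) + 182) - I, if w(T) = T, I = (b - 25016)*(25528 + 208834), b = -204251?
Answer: 53731472606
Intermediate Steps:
I = -53731472654 (I = (-204251 - 25016)*(25528 + 208834) = -229267*234362 = -53731472654)
w((-160 - 70) + 182) - I = ((-160 - 70) + 182) - 1*(-53731472654) = (-230 + 182) + 53731472654 = -48 + 53731472654 = 53731472606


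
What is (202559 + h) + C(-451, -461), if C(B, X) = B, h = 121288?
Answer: 323396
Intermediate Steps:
(202559 + h) + C(-451, -461) = (202559 + 121288) - 451 = 323847 - 451 = 323396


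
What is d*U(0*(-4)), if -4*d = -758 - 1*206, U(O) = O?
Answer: 0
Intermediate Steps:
d = 241 (d = -(-758 - 1*206)/4 = -(-758 - 206)/4 = -1/4*(-964) = 241)
d*U(0*(-4)) = 241*(0*(-4)) = 241*0 = 0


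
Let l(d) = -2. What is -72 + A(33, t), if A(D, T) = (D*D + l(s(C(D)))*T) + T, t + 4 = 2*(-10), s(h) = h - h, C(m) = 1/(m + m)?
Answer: 1041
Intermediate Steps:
C(m) = 1/(2*m)
s(h) = 0
t = -24 (t = -4 + 2*(-10) = -4 - 20 = -24)
A(D, T) = D**2 - T (A(D, T) = (D*D - 2*T) + T = (D**2 - 2*T) + T = D**2 - T)
-72 + A(33, t) = -72 + (33**2 - 1*(-24)) = -72 + (1089 + 24) = -72 + 1113 = 1041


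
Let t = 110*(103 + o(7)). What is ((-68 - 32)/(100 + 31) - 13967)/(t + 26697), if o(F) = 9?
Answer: -1829777/5111227 ≈ -0.35799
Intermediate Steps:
t = 12320 (t = 110*(103 + 9) = 110*112 = 12320)
((-68 - 32)/(100 + 31) - 13967)/(t + 26697) = ((-68 - 32)/(100 + 31) - 13967)/(12320 + 26697) = (-100/131 - 13967)/39017 = (-100*1/131 - 13967)*(1/39017) = (-100/131 - 13967)*(1/39017) = -1829777/131*1/39017 = -1829777/5111227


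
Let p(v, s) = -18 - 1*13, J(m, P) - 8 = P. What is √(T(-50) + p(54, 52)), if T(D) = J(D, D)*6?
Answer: I*√283 ≈ 16.823*I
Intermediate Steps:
J(m, P) = 8 + P
p(v, s) = -31 (p(v, s) = -18 - 13 = -31)
T(D) = 48 + 6*D (T(D) = (8 + D)*6 = 48 + 6*D)
√(T(-50) + p(54, 52)) = √((48 + 6*(-50)) - 31) = √((48 - 300) - 31) = √(-252 - 31) = √(-283) = I*√283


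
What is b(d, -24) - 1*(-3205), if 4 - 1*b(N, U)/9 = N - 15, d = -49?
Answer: 3817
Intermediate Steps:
b(N, U) = 171 - 9*N (b(N, U) = 36 - 9*(N - 15) = 36 - 9*(-15 + N) = 36 + (135 - 9*N) = 171 - 9*N)
b(d, -24) - 1*(-3205) = (171 - 9*(-49)) - 1*(-3205) = (171 + 441) + 3205 = 612 + 3205 = 3817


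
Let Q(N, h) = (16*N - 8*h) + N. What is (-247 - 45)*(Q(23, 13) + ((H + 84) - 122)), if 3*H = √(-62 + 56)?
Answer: -72708 - 292*I*√6/3 ≈ -72708.0 - 238.42*I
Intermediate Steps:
Q(N, h) = -8*h + 17*N (Q(N, h) = (-8*h + 16*N) + N = -8*h + 17*N)
H = I*√6/3 (H = √(-62 + 56)/3 = √(-6)/3 = (I*√6)/3 = I*√6/3 ≈ 0.8165*I)
(-247 - 45)*(Q(23, 13) + ((H + 84) - 122)) = (-247 - 45)*((-8*13 + 17*23) + ((I*√6/3 + 84) - 122)) = -292*((-104 + 391) + ((84 + I*√6/3) - 122)) = -292*(287 + (-38 + I*√6/3)) = -292*(249 + I*√6/3) = -72708 - 292*I*√6/3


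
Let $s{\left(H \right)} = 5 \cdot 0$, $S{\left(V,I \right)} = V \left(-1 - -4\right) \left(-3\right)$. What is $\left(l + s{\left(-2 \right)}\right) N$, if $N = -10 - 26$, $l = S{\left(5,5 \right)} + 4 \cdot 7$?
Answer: $612$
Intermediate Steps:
$S{\left(V,I \right)} = - 9 V$ ($S{\left(V,I \right)} = V \left(-1 + 4\right) \left(-3\right) = V 3 \left(-3\right) = 3 V \left(-3\right) = - 9 V$)
$l = -17$ ($l = \left(-9\right) 5 + 4 \cdot 7 = -45 + 28 = -17$)
$s{\left(H \right)} = 0$
$N = -36$ ($N = -10 - 26 = -36$)
$\left(l + s{\left(-2 \right)}\right) N = \left(-17 + 0\right) \left(-36\right) = \left(-17\right) \left(-36\right) = 612$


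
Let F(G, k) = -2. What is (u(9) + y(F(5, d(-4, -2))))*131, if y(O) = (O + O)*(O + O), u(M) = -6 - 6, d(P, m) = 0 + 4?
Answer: 524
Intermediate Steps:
d(P, m) = 4
u(M) = -12
y(O) = 4*O² (y(O) = (2*O)*(2*O) = 4*O²)
(u(9) + y(F(5, d(-4, -2))))*131 = (-12 + 4*(-2)²)*131 = (-12 + 4*4)*131 = (-12 + 16)*131 = 4*131 = 524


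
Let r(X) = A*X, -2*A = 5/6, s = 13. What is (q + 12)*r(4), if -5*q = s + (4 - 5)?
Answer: -16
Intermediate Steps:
A = -5/12 (A = -5/(2*6) = -1/2*5/6 = -5/12 ≈ -0.41667)
r(X) = -5*X/12
q = -12/5 (q = -(13 + (4 - 5))/5 = -(13 - 1)/5 = -1/5*12 = -12/5 ≈ -2.4000)
(q + 12)*r(4) = (-12/5 + 12)*(-5/12*4) = (48/5)*(-5/3) = -16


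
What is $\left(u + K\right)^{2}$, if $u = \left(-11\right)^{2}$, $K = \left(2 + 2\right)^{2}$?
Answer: $18769$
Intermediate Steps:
$K = 16$ ($K = 4^{2} = 16$)
$u = 121$
$\left(u + K\right)^{2} = \left(121 + 16\right)^{2} = 137^{2} = 18769$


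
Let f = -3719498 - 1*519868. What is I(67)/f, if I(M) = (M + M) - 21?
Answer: -113/4239366 ≈ -2.6655e-5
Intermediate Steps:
I(M) = -21 + 2*M (I(M) = 2*M - 21 = -21 + 2*M)
f = -4239366 (f = -3719498 - 519868 = -4239366)
I(67)/f = (-21 + 2*67)/(-4239366) = (-21 + 134)*(-1/4239366) = 113*(-1/4239366) = -113/4239366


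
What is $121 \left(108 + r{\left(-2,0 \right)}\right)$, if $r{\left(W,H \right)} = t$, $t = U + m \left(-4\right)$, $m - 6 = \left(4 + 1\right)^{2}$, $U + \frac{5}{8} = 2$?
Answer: $- \frac{14157}{8} \approx -1769.6$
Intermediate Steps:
$U = \frac{11}{8}$ ($U = - \frac{5}{8} + 2 = \frac{11}{8} \approx 1.375$)
$m = 31$ ($m = 6 + \left(4 + 1\right)^{2} = 6 + 5^{2} = 6 + 25 = 31$)
$t = - \frac{981}{8}$ ($t = \frac{11}{8} + 31 \left(-4\right) = \frac{11}{8} - 124 = - \frac{981}{8} \approx -122.63$)
$r{\left(W,H \right)} = - \frac{981}{8}$
$121 \left(108 + r{\left(-2,0 \right)}\right) = 121 \left(108 - \frac{981}{8}\right) = 121 \left(- \frac{117}{8}\right) = - \frac{14157}{8}$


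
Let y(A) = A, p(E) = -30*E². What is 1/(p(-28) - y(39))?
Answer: -1/23559 ≈ -4.2447e-5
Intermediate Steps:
1/(p(-28) - y(39)) = 1/(-30*(-28)² - 1*39) = 1/(-30*784 - 39) = 1/(-23520 - 39) = 1/(-23559) = -1/23559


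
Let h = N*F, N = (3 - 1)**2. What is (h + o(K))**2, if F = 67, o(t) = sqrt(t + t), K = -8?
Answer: 71808 + 2144*I ≈ 71808.0 + 2144.0*I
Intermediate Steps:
o(t) = sqrt(2)*sqrt(t) (o(t) = sqrt(2*t) = sqrt(2)*sqrt(t))
N = 4 (N = 2**2 = 4)
h = 268 (h = 4*67 = 268)
(h + o(K))**2 = (268 + sqrt(2)*sqrt(-8))**2 = (268 + sqrt(2)*(2*I*sqrt(2)))**2 = (268 + 4*I)**2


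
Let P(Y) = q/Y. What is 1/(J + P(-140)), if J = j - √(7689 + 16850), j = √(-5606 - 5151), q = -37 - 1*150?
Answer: 140/(187 - 140*√24539 + 140*I*√10757) ≈ -0.0044529 - 0.0029736*I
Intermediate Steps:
q = -187 (q = -37 - 150 = -187)
P(Y) = -187/Y
j = I*√10757 (j = √(-10757) = I*√10757 ≈ 103.72*I)
J = -√24539 + I*√10757 (J = I*√10757 - √(7689 + 16850) = I*√10757 - √24539 = -√24539 + I*√10757 ≈ -156.65 + 103.72*I)
1/(J + P(-140)) = 1/((-√24539 + I*√10757) - 187/(-140)) = 1/((-√24539 + I*√10757) - 187*(-1/140)) = 1/((-√24539 + I*√10757) + 187/140) = 1/(187/140 - √24539 + I*√10757)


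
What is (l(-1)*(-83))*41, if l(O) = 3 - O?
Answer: -13612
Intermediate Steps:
(l(-1)*(-83))*41 = ((3 - 1*(-1))*(-83))*41 = ((3 + 1)*(-83))*41 = (4*(-83))*41 = -332*41 = -13612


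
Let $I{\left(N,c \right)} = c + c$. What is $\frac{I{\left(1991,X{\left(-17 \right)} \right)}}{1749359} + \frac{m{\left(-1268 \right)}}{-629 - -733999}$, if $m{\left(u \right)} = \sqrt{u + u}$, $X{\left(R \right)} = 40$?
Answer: $\frac{80}{1749359} + \frac{i \sqrt{634}}{366685} \approx 4.5731 \cdot 10^{-5} + 6.8668 \cdot 10^{-5} i$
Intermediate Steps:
$I{\left(N,c \right)} = 2 c$
$m{\left(u \right)} = \sqrt{2} \sqrt{u}$ ($m{\left(u \right)} = \sqrt{2 u} = \sqrt{2} \sqrt{u}$)
$\frac{I{\left(1991,X{\left(-17 \right)} \right)}}{1749359} + \frac{m{\left(-1268 \right)}}{-629 - -733999} = \frac{2 \cdot 40}{1749359} + \frac{\sqrt{2} \sqrt{-1268}}{-629 - -733999} = 80 \cdot \frac{1}{1749359} + \frac{\sqrt{2} \cdot 2 i \sqrt{317}}{-629 + 733999} = \frac{80}{1749359} + \frac{2 i \sqrt{634}}{733370} = \frac{80}{1749359} + 2 i \sqrt{634} \cdot \frac{1}{733370} = \frac{80}{1749359} + \frac{i \sqrt{634}}{366685}$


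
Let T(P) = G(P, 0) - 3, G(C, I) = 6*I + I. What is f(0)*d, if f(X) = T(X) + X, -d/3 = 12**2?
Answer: 1296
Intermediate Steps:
G(C, I) = 7*I
d = -432 (d = -3*12**2 = -3*144 = -432)
T(P) = -3 (T(P) = 7*0 - 3 = 0 - 3 = -3)
f(X) = -3 + X
f(0)*d = (-3 + 0)*(-432) = -3*(-432) = 1296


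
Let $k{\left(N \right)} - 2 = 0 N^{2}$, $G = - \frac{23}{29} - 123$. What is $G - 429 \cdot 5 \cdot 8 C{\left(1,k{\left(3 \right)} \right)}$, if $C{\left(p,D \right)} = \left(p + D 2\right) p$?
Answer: $- \frac{2491790}{29} \approx -85924.0$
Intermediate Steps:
$G = - \frac{3590}{29}$ ($G = \left(-23\right) \frac{1}{29} - 123 = - \frac{23}{29} - 123 = - \frac{3590}{29} \approx -123.79$)
$k{\left(N \right)} = 2$ ($k{\left(N \right)} = 2 + 0 N^{2} = 2 + 0 = 2$)
$C{\left(p,D \right)} = p \left(p + 2 D\right)$ ($C{\left(p,D \right)} = \left(p + 2 D\right) p = p \left(p + 2 D\right)$)
$G - 429 \cdot 5 \cdot 8 C{\left(1,k{\left(3 \right)} \right)} = - \frac{3590}{29} - 429 \cdot 5 \cdot 8 \cdot 1 \left(1 + 2 \cdot 2\right) = - \frac{3590}{29} - 429 \cdot 40 \cdot 1 \left(1 + 4\right) = - \frac{3590}{29} - 429 \cdot 40 \cdot 1 \cdot 5 = - \frac{3590}{29} - 429 \cdot 40 \cdot 5 = - \frac{3590}{29} - 85800 = - \frac{2491790}{29}$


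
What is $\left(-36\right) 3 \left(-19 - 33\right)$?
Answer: $5616$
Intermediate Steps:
$\left(-36\right) 3 \left(-19 - 33\right) = \left(-108\right) \left(-52\right) = 5616$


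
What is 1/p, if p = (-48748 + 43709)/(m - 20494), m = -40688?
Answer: 61182/5039 ≈ 12.142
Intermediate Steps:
p = 5039/61182 (p = (-48748 + 43709)/(-40688 - 20494) = -5039/(-61182) = -5039*(-1/61182) = 5039/61182 ≈ 0.082361)
1/p = 1/(5039/61182) = 61182/5039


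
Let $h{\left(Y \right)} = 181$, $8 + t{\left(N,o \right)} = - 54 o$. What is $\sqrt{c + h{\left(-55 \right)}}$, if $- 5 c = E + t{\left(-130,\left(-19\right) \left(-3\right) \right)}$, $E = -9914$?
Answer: $3 \sqrt{309} \approx 52.735$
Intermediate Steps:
$t{\left(N,o \right)} = -8 - 54 o$
$c = 2600$ ($c = - \frac{-9914 - \left(8 + 54 \left(\left(-19\right) \left(-3\right)\right)\right)}{5} = - \frac{-9914 - 3086}{5} = \left(- \frac{1}{5}\right) \left(-13000\right) = 2600$)
$\sqrt{c + h{\left(-55 \right)}} = \sqrt{2600 + 181} = \sqrt{2781} = 3 \sqrt{309}$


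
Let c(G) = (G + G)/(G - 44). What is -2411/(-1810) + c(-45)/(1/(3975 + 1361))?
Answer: 869448979/161090 ≈ 5397.3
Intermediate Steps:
c(G) = 2*G/(-44 + G) (c(G) = (2*G)/(-44 + G) = 2*G/(-44 + G))
-2411/(-1810) + c(-45)/(1/(3975 + 1361)) = -2411/(-1810) + (2*(-45)/(-44 - 45))/(1/(3975 + 1361)) = -2411*(-1/1810) + (2*(-45)/(-89))/(1/5336) = 2411/1810 + (2*(-45)*(-1/89))/(1/5336) = 2411/1810 + (90/89)*5336 = 2411/1810 + 480240/89 = 869448979/161090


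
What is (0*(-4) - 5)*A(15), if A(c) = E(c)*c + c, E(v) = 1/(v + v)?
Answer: -155/2 ≈ -77.500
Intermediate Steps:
E(v) = 1/(2*v)
A(c) = ½ + c (A(c) = (1/(2*c))*c + c = ½ + c)
(0*(-4) - 5)*A(15) = (0*(-4) - 5)*(½ + 15) = (0 - 5)*(31/2) = -5*31/2 = -155/2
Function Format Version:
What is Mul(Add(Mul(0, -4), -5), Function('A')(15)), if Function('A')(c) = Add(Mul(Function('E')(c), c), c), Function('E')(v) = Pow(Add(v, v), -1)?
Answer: Rational(-155, 2) ≈ -77.500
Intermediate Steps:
Function('E')(v) = Mul(Rational(1, 2), Pow(v, -1)) (Function('E')(v) = Pow(Mul(2, v), -1) = Mul(Rational(1, 2), Pow(v, -1)))
Function('A')(c) = Add(Rational(1, 2), c) (Function('A')(c) = Add(Mul(Mul(Rational(1, 2), Pow(c, -1)), c), c) = Add(Rational(1, 2), c))
Mul(Add(Mul(0, -4), -5), Function('A')(15)) = Mul(Add(Mul(0, -4), -5), Add(Rational(1, 2), 15)) = Mul(Add(0, -5), Rational(31, 2)) = Mul(-5, Rational(31, 2)) = Rational(-155, 2)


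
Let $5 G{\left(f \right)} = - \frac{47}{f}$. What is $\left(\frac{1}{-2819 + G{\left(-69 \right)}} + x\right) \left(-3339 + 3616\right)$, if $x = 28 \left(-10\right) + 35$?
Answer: $- \frac{65999350985}{972508} \approx -67865.0$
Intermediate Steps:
$G{\left(f \right)} = - \frac{47}{5 f}$ ($G{\left(f \right)} = \frac{\left(-47\right) \frac{1}{f}}{5} = - \frac{47}{5 f}$)
$x = -245$ ($x = -280 + 35 = -245$)
$\left(\frac{1}{-2819 + G{\left(-69 \right)}} + x\right) \left(-3339 + 3616\right) = \left(\frac{1}{-2819 - \frac{47}{5 \left(-69\right)}} - 245\right) \left(-3339 + 3616\right) = \left(\frac{1}{-2819 - - \frac{47}{345}} - 245\right) 277 = \left(\frac{1}{-2819 + \frac{47}{345}} - 245\right) 277 = \left(\frac{1}{- \frac{972508}{345}} - 245\right) 277 = \left(- \frac{345}{972508} - 245\right) 277 = \left(- \frac{238264805}{972508}\right) 277 = - \frac{65999350985}{972508}$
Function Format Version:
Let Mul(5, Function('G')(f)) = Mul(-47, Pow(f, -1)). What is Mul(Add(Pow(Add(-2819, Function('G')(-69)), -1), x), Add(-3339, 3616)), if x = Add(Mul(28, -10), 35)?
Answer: Rational(-65999350985, 972508) ≈ -67865.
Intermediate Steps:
Function('G')(f) = Mul(Rational(-47, 5), Pow(f, -1)) (Function('G')(f) = Mul(Rational(1, 5), Mul(-47, Pow(f, -1))) = Mul(Rational(-47, 5), Pow(f, -1)))
x = -245 (x = Add(-280, 35) = -245)
Mul(Add(Pow(Add(-2819, Function('G')(-69)), -1), x), Add(-3339, 3616)) = Mul(Add(Pow(Add(-2819, Mul(Rational(-47, 5), Pow(-69, -1))), -1), -245), Add(-3339, 3616)) = Mul(Add(Pow(Add(-2819, Mul(Rational(-47, 5), Rational(-1, 69))), -1), -245), 277) = Mul(Add(Pow(Add(-2819, Rational(47, 345)), -1), -245), 277) = Mul(Add(Pow(Rational(-972508, 345), -1), -245), 277) = Mul(Add(Rational(-345, 972508), -245), 277) = Mul(Rational(-238264805, 972508), 277) = Rational(-65999350985, 972508)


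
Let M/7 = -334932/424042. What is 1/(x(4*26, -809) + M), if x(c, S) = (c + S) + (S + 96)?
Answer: -11159/15885160 ≈ -0.00070248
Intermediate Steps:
x(c, S) = 96 + c + 2*S (x(c, S) = (S + c) + (96 + S) = 96 + c + 2*S)
M = -61698/11159 (M = 7*(-334932/424042) = 7*(-334932*1/424042) = 7*(-8814/11159) = -61698/11159 ≈ -5.5290)
1/(x(4*26, -809) + M) = 1/((96 + 4*26 + 2*(-809)) - 61698/11159) = 1/((96 + 104 - 1618) - 61698/11159) = 1/(-1418 - 61698/11159) = 1/(-15885160/11159) = -11159/15885160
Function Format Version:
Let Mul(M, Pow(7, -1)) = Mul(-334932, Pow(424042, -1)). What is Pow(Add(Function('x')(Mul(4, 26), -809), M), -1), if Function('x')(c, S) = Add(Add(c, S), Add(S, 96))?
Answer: Rational(-11159, 15885160) ≈ -0.00070248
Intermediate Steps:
Function('x')(c, S) = Add(96, c, Mul(2, S)) (Function('x')(c, S) = Add(Add(S, c), Add(96, S)) = Add(96, c, Mul(2, S)))
M = Rational(-61698, 11159) (M = Mul(7, Mul(-334932, Pow(424042, -1))) = Mul(7, Mul(-334932, Rational(1, 424042))) = Mul(7, Rational(-8814, 11159)) = Rational(-61698, 11159) ≈ -5.5290)
Pow(Add(Function('x')(Mul(4, 26), -809), M), -1) = Pow(Add(Add(96, Mul(4, 26), Mul(2, -809)), Rational(-61698, 11159)), -1) = Pow(Add(Add(96, 104, -1618), Rational(-61698, 11159)), -1) = Pow(Add(-1418, Rational(-61698, 11159)), -1) = Pow(Rational(-15885160, 11159), -1) = Rational(-11159, 15885160)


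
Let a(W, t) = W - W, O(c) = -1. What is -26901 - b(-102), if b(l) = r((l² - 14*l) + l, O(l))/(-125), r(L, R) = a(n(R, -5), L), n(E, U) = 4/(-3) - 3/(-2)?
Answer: -26901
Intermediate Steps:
n(E, U) = ⅙ (n(E, U) = 4*(-⅓) - 3*(-½) = -4/3 + 3/2 = ⅙)
a(W, t) = 0
r(L, R) = 0
b(l) = 0 (b(l) = 0/(-125) = 0*(-1/125) = 0)
-26901 - b(-102) = -26901 - 1*0 = -26901 + 0 = -26901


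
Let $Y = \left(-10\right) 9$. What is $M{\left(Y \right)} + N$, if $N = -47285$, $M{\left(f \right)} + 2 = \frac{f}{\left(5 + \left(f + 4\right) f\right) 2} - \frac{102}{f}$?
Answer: $- \frac{1098687247}{23235} \approx -47286.0$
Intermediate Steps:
$Y = -90$
$M{\left(f \right)} = -2 - \frac{102}{f} + \frac{f}{10 + 2 f \left(4 + f\right)}$ ($M{\left(f \right)} = -2 + \left(\frac{f}{\left(5 + \left(f + 4\right) f\right) 2} - \frac{102}{f}\right) = -2 + \left(\frac{f}{\left(5 + \left(4 + f\right) f\right) 2} - \frac{102}{f}\right) = -2 + \left(\frac{f}{\left(5 + f \left(4 + f\right)\right) 2} - \frac{102}{f}\right) = -2 + \left(\frac{f}{10 + 2 f \left(4 + f\right)} - \frac{102}{f}\right) = -2 + \left(- \frac{102}{f} + \frac{f}{10 + 2 f \left(4 + f\right)}\right) = -2 - \frac{102}{f} + \frac{f}{10 + 2 f \left(4 + f\right)}$)
$M{\left(Y \right)} + N = \frac{-1020 - -75240 - 219 \left(-90\right)^{2} - 4 \left(-90\right)^{3}}{2 \left(-90\right) \left(5 + \left(-90\right)^{2} + 4 \left(-90\right)\right)} - 47285 = \frac{1}{2} \left(- \frac{1}{90}\right) \frac{1}{5 + 8100 - 360} \left(-1020 + 75240 - 1773900 - -2916000\right) - 47285 = \frac{1}{2} \left(- \frac{1}{90}\right) \frac{1}{7745} \left(-1020 + 75240 - 1773900 + 2916000\right) - 47285 = \frac{1}{2} \left(- \frac{1}{90}\right) \frac{1}{7745} \cdot 1216320 - 47285 = - \frac{20272}{23235} - 47285 = - \frac{1098687247}{23235}$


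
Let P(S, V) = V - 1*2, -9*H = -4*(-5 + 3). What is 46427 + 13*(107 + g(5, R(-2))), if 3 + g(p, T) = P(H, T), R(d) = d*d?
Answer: 47805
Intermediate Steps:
H = -8/9 (H = -(-4)*(-5 + 3)/9 = -(-4)*(-2)/9 = -⅑*8 = -8/9 ≈ -0.88889)
P(S, V) = -2 + V (P(S, V) = V - 2 = -2 + V)
R(d) = d²
g(p, T) = -5 + T (g(p, T) = -3 + (-2 + T) = -5 + T)
46427 + 13*(107 + g(5, R(-2))) = 46427 + 13*(107 + (-5 + (-2)²)) = 46427 + 13*(107 + (-5 + 4)) = 46427 + 13*(107 - 1) = 46427 + 13*106 = 46427 + 1378 = 47805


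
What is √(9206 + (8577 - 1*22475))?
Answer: 2*I*√1173 ≈ 68.498*I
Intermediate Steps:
√(9206 + (8577 - 1*22475)) = √(9206 + (8577 - 22475)) = √(9206 - 13898) = √(-4692) = 2*I*√1173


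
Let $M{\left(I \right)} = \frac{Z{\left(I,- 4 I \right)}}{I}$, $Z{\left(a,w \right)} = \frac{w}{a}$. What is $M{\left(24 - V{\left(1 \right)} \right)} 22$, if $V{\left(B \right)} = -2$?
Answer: $- \frac{44}{13} \approx -3.3846$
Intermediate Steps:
$M{\left(I \right)} = - \frac{4}{I}$ ($M{\left(I \right)} = \frac{- 4 I \frac{1}{I}}{I} = - \frac{4}{I}$)
$M{\left(24 - V{\left(1 \right)} \right)} 22 = - \frac{4}{24 - -2} \cdot 22 = - \frac{4}{24 + 2} \cdot 22 = - \frac{4}{26} \cdot 22 = \left(-4\right) \frac{1}{26} \cdot 22 = \left(- \frac{2}{13}\right) 22 = - \frac{44}{13}$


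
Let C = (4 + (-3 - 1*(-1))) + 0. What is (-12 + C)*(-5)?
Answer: 50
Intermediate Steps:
C = 2 (C = (4 + (-3 + 1)) + 0 = (4 - 2) + 0 = 2 + 0 = 2)
(-12 + C)*(-5) = (-12 + 2)*(-5) = -10*(-5) = 50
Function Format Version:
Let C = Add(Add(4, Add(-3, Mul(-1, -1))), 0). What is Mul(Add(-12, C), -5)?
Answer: 50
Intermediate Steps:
C = 2 (C = Add(Add(4, Add(-3, 1)), 0) = Add(Add(4, -2), 0) = Add(2, 0) = 2)
Mul(Add(-12, C), -5) = Mul(Add(-12, 2), -5) = Mul(-10, -5) = 50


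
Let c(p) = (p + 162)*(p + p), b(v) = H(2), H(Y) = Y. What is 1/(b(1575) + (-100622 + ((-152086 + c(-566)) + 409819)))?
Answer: 1/614441 ≈ 1.6275e-6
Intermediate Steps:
b(v) = 2
c(p) = 2*p*(162 + p) (c(p) = (162 + p)*(2*p) = 2*p*(162 + p))
1/(b(1575) + (-100622 + ((-152086 + c(-566)) + 409819))) = 1/(2 + (-100622 + ((-152086 + 2*(-566)*(162 - 566)) + 409819))) = 1/(2 + (-100622 + ((-152086 + 2*(-566)*(-404)) + 409819))) = 1/(2 + (-100622 + ((-152086 + 457328) + 409819))) = 1/(2 + (-100622 + (305242 + 409819))) = 1/(2 + (-100622 + 715061)) = 1/(2 + 614439) = 1/614441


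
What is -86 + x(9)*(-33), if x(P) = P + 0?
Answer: -383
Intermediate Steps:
x(P) = P
-86 + x(9)*(-33) = -86 + 9*(-33) = -86 - 297 = -383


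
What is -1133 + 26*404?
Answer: 9371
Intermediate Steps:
-1133 + 26*404 = -1133 + 10504 = 9371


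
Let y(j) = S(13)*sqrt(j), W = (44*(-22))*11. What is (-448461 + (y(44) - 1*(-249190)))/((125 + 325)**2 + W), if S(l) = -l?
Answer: -199271/191852 - 13*sqrt(11)/95926 ≈ -1.0391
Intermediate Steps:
W = -10648 (W = -968*11 = -10648)
y(j) = -13*sqrt(j) (y(j) = (-1*13)*sqrt(j) = -13*sqrt(j))
(-448461 + (y(44) - 1*(-249190)))/((125 + 325)**2 + W) = (-448461 + (-26*sqrt(11) - 1*(-249190)))/((125 + 325)**2 - 10648) = (-448461 + (-26*sqrt(11) + 249190))/(450**2 - 10648) = (-448461 + (-26*sqrt(11) + 249190))/(202500 - 10648) = (-448461 + (249190 - 26*sqrt(11)))/191852 = (-199271 - 26*sqrt(11))*(1/191852) = -199271/191852 - 13*sqrt(11)/95926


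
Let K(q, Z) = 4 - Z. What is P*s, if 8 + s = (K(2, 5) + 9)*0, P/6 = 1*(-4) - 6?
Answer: 480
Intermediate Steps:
P = -60 (P = 6*(1*(-4) - 6) = 6*(-4 - 6) = 6*(-10) = -60)
s = -8 (s = -8 + ((4 - 1*5) + 9)*0 = -8 + ((4 - 5) + 9)*0 = -8 + (-1 + 9)*0 = -8 + 8*0 = -8 + 0 = -8)
P*s = -60*(-8) = 480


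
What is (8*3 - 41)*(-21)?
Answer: 357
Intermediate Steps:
(8*3 - 41)*(-21) = (24 - 41)*(-21) = -17*(-21) = 357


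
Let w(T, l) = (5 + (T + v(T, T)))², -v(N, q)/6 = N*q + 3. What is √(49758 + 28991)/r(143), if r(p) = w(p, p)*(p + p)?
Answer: √78749/4296273151456 ≈ 6.5318e-11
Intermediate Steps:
v(N, q) = -18 - 6*N*q (v(N, q) = -6*(N*q + 3) = -6*(3 + N*q) = -18 - 6*N*q)
w(T, l) = (-13 + T - 6*T²)² (w(T, l) = (5 + (T + (-18 - 6*T*T)))² = (5 + (T + (-18 - 6*T²)))² = (5 + (-18 + T - 6*T²))² = (-13 + T - 6*T²)²)
r(p) = 2*p*(-13 + p - 6*p²)² (r(p) = (-13 + p - 6*p²)²*(p + p) = (-13 + p - 6*p²)²*(2*p) = 2*p*(-13 + p - 6*p²)²)
√(49758 + 28991)/r(143) = √(49758 + 28991)/((2*143*(-13 + 143 - 6*143²)²)) = √78749/((2*143*(-13 + 143 - 6*20449)²)) = √78749/((2*143*(-13 + 143 - 122694)²)) = √78749/((2*143*(-122564)²)) = √78749/((2*143*15021934096)) = √78749/4296273151456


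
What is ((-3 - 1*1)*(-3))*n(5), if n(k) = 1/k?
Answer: 12/5 ≈ 2.4000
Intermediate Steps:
((-3 - 1*1)*(-3))*n(5) = ((-3 - 1*1)*(-3))/5 = ((-3 - 1)*(-3))*(1/5) = -4*(-3)*(1/5) = 12*(1/5) = 12/5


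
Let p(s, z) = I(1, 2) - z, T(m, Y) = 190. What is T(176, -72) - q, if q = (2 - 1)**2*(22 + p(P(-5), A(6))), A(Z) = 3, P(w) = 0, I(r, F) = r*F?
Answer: 169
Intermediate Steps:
I(r, F) = F*r
p(s, z) = 2 - z (p(s, z) = 2*1 - z = 2 - z)
q = 21 (q = (2 - 1)**2*(22 + (2 - 1*3)) = 1**2*(22 + (2 - 3)) = 1*(22 - 1) = 1*21 = 21)
T(176, -72) - q = 190 - 1*21 = 190 - 21 = 169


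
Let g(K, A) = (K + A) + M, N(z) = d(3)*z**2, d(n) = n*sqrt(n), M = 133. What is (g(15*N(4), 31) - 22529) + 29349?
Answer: 6984 + 720*sqrt(3) ≈ 8231.1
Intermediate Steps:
d(n) = n**(3/2)
N(z) = 3*sqrt(3)*z**2 (N(z) = 3**(3/2)*z**2 = (3*sqrt(3))*z**2 = 3*sqrt(3)*z**2)
g(K, A) = 133 + A + K (g(K, A) = (K + A) + 133 = (A + K) + 133 = 133 + A + K)
(g(15*N(4), 31) - 22529) + 29349 = ((133 + 31 + 15*(3*sqrt(3)*4**2)) - 22529) + 29349 = ((133 + 31 + 15*(3*sqrt(3)*16)) - 22529) + 29349 = ((133 + 31 + 15*(48*sqrt(3))) - 22529) + 29349 = ((133 + 31 + 720*sqrt(3)) - 22529) + 29349 = ((164 + 720*sqrt(3)) - 22529) + 29349 = (-22365 + 720*sqrt(3)) + 29349 = 6984 + 720*sqrt(3)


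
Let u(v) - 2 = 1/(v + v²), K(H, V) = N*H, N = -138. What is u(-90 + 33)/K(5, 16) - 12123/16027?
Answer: -5360599487/7059829392 ≈ -0.75931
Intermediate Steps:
K(H, V) = -138*H
u(v) = 2 + 1/(v + v²)
u(-90 + 33)/K(5, 16) - 12123/16027 = ((1 + 2*(-90 + 33) + 2*(-90 + 33)²)/((-90 + 33)*(1 + (-90 + 33))))/((-138*5)) - 12123/16027 = ((1 + 2*(-57) + 2*(-57)²)/((-57)*(1 - 57)))/(-690) - 12123*1/16027 = -1/57*(1 - 114 + 2*3249)/(-56)*(-1/690) - 12123/16027 = -1/57*(-1/56)*(1 - 114 + 6498)*(-1/690) - 12123/16027 = -1/57*(-1/56)*6385*(-1/690) - 12123/16027 = (6385/3192)*(-1/690) - 12123/16027 = -1277/440496 - 12123/16027 = -5360599487/7059829392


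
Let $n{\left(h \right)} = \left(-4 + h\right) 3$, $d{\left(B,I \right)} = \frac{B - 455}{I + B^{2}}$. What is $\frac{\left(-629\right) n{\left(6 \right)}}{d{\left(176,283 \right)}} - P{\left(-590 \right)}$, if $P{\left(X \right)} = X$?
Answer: $\frac{39378692}{93} \approx 4.2343 \cdot 10^{5}$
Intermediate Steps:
$d{\left(B,I \right)} = \frac{-455 + B}{I + B^{2}}$
$n{\left(h \right)} = -12 + 3 h$
$\frac{\left(-629\right) n{\left(6 \right)}}{d{\left(176,283 \right)}} - P{\left(-590 \right)} = \frac{\left(-629\right) \left(-12 + 3 \cdot 6\right)}{\frac{1}{283 + 176^{2}} \left(-455 + 176\right)} - -590 = \frac{\left(-629\right) \left(-12 + 18\right)}{\frac{1}{283 + 30976} \left(-279\right)} + 590 = \frac{\left(-629\right) 6}{\frac{1}{31259} \left(-279\right)} + 590 = - \frac{3774}{\frac{1}{31259} \left(-279\right)} + 590 = - \frac{3774}{- \frac{279}{31259}} + 590 = \left(-3774\right) \left(- \frac{31259}{279}\right) + 590 = \frac{39323822}{93} + 590 = \frac{39378692}{93}$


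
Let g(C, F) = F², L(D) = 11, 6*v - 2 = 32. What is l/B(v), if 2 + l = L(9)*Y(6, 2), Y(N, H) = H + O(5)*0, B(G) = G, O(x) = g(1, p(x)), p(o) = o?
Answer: 60/17 ≈ 3.5294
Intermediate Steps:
v = 17/3 (v = ⅓ + (⅙)*32 = ⅓ + 16/3 = 17/3 ≈ 5.6667)
O(x) = x²
Y(N, H) = H (Y(N, H) = H + 5²*0 = H + 25*0 = H + 0 = H)
l = 20 (l = -2 + 11*2 = -2 + 22 = 20)
l/B(v) = 20/(17/3) = 20*(3/17) = 60/17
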